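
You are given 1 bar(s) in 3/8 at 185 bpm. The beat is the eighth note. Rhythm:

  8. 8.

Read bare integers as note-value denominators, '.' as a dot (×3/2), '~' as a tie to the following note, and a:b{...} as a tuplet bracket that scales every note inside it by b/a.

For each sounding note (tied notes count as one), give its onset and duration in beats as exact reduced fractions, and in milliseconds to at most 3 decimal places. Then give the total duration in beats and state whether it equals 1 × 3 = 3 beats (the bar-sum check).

1) 0.0ms=0b +486.486ms=3/2b
2) 486.486ms=3/2b +486.486ms=3/2b
Σ=3b of 3 (185bpm 3/8) — PASS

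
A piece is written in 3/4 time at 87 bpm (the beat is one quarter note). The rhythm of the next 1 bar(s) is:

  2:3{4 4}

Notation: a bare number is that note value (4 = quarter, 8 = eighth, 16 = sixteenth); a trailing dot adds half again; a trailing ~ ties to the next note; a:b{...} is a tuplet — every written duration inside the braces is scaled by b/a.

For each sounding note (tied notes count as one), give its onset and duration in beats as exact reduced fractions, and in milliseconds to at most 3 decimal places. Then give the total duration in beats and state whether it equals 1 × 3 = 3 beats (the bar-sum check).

1) 0.0ms=0b +1034.483ms=3/2b
2) 1034.483ms=3/2b +1034.483ms=3/2b
Σ=3b of 3 (87bpm 3/4) — PASS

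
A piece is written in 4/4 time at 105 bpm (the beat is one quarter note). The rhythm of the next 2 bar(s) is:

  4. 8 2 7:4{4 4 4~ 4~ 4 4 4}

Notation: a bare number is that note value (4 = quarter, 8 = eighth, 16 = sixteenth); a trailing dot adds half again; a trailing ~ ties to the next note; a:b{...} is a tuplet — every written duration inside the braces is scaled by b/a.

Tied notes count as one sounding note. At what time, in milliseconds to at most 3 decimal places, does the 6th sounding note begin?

note 6 onset = 36/7b = 2938.776ms

1. 0.0ms @ 0 + 857.143ms (3/2)
2. 857.143ms @ 3/2 + 285.714ms (1/2)
3. 1142.857ms @ 2 + 1142.857ms (2)
4. 2285.714ms @ 4 + 326.531ms (4/7)
5. 2612.245ms @ 32/7 + 326.531ms (4/7)
6. 2938.776ms @ 36/7 + 979.592ms (12/7)
7. 3918.367ms @ 48/7 + 326.531ms (4/7)
8. 4244.898ms @ 52/7 + 326.531ms (4/7)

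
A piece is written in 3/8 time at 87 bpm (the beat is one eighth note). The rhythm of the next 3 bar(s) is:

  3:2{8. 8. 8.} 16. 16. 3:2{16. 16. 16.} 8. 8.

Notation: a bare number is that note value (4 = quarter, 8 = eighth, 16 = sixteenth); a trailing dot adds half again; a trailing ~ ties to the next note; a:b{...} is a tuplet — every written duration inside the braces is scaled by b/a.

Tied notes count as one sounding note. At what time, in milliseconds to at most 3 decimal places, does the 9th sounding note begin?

note 9 onset = 6b = 4137.931ms

1. 0.0ms @ 0 + 689.655ms (1)
2. 689.655ms @ 1 + 689.655ms (1)
3. 1379.31ms @ 2 + 689.655ms (1)
4. 2068.966ms @ 3 + 517.241ms (3/4)
5. 2586.207ms @ 15/4 + 517.241ms (3/4)
6. 3103.448ms @ 9/2 + 344.828ms (1/2)
7. 3448.276ms @ 5 + 344.828ms (1/2)
8. 3793.103ms @ 11/2 + 344.828ms (1/2)
9. 4137.931ms @ 6 + 1034.483ms (3/2)
10. 5172.414ms @ 15/2 + 1034.483ms (3/2)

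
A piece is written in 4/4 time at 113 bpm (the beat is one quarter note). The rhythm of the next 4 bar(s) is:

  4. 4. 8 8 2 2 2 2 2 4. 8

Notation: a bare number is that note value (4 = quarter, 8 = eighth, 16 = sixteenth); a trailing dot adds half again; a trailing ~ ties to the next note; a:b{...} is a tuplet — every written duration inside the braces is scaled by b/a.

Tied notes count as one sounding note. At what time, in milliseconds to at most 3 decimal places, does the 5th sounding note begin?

1. 0.0ms @ 0 + 796.46ms (3/2)
2. 796.46ms @ 3/2 + 796.46ms (3/2)
3. 1592.92ms @ 3 + 265.487ms (1/2)
4. 1858.407ms @ 7/2 + 265.487ms (1/2)
5. 2123.894ms @ 4 + 1061.947ms (2)
6. 3185.841ms @ 6 + 1061.947ms (2)
7. 4247.788ms @ 8 + 1061.947ms (2)
8. 5309.735ms @ 10 + 1061.947ms (2)
9. 6371.681ms @ 12 + 1061.947ms (2)
10. 7433.628ms @ 14 + 796.46ms (3/2)
11. 8230.088ms @ 31/2 + 265.487ms (1/2)

note 5 onset = 4b = 2123.894ms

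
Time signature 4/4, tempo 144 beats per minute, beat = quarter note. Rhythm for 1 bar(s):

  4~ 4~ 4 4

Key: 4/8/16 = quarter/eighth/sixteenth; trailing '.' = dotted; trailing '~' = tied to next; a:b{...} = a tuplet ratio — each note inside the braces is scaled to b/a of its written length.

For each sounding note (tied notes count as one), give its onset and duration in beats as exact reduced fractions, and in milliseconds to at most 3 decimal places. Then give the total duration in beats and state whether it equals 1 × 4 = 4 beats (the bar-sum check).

1) 0.0ms=0b +1250.0ms=3b
2) 1250.0ms=3b +416.667ms=1b
Σ=4b of 4 (144bpm 4/4) — PASS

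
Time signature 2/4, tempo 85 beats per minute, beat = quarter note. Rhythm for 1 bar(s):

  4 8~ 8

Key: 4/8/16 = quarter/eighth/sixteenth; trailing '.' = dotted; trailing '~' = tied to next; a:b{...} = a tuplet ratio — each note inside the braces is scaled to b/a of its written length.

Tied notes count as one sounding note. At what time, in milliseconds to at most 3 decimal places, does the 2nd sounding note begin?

note 2 onset = 1b = 705.882ms

1. 0.0ms @ 0 + 705.882ms (1)
2. 705.882ms @ 1 + 705.882ms (1)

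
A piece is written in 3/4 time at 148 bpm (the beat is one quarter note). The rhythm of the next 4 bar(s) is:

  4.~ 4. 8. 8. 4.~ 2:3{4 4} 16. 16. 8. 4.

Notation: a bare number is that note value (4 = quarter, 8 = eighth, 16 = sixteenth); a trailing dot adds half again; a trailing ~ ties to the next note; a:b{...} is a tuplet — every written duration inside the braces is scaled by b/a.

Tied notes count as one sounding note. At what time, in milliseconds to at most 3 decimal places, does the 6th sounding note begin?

note 6 onset = 9b = 3648.649ms

1. 0.0ms @ 0 + 1216.216ms (3)
2. 1216.216ms @ 3 + 304.054ms (3/4)
3. 1520.27ms @ 15/4 + 304.054ms (3/4)
4. 1824.324ms @ 9/2 + 1216.216ms (3)
5. 3040.541ms @ 15/2 + 608.108ms (3/2)
6. 3648.649ms @ 9 + 152.027ms (3/8)
7. 3800.676ms @ 75/8 + 152.027ms (3/8)
8. 3952.703ms @ 39/4 + 304.054ms (3/4)
9. 4256.757ms @ 21/2 + 608.108ms (3/2)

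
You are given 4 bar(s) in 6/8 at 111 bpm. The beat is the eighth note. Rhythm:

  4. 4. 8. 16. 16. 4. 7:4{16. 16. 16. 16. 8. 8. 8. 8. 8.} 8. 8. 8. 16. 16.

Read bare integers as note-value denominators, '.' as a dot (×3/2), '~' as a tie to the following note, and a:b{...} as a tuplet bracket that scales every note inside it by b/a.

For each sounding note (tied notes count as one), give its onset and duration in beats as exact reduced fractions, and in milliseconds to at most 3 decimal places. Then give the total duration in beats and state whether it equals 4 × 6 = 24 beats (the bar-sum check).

1) 0.0ms=0b +1621.622ms=3b
2) 1621.622ms=3b +1621.622ms=3b
3) 3243.243ms=6b +810.811ms=3/2b
4) 4054.054ms=15/2b +405.405ms=3/4b
5) 4459.459ms=33/4b +405.405ms=3/4b
6) 4864.865ms=9b +1621.622ms=3b
7) 6486.486ms=12b +231.66ms=3/7b
8) 6718.147ms=87/7b +231.66ms=3/7b
9) 6949.807ms=90/7b +231.66ms=3/7b
10) 7181.467ms=93/7b +231.66ms=3/7b
11) 7413.127ms=96/7b +463.32ms=6/7b
12) 7876.448ms=102/7b +463.32ms=6/7b
13) 8339.768ms=108/7b +463.32ms=6/7b
14) 8803.089ms=114/7b +463.32ms=6/7b
15) 9266.409ms=120/7b +463.32ms=6/7b
16) 9729.73ms=18b +810.811ms=3/2b
17) 10540.541ms=39/2b +810.811ms=3/2b
18) 11351.351ms=21b +810.811ms=3/2b
19) 12162.162ms=45/2b +405.405ms=3/4b
20) 12567.568ms=93/4b +405.405ms=3/4b
Σ=24b of 24 (111bpm 6/8) — PASS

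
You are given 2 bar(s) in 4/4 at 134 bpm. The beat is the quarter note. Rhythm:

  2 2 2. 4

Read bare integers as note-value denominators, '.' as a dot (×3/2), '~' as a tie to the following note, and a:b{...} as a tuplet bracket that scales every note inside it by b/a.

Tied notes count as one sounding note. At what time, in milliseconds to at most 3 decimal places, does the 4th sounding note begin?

note 4 onset = 7b = 3134.328ms

1. 0.0ms @ 0 + 895.522ms (2)
2. 895.522ms @ 2 + 895.522ms (2)
3. 1791.045ms @ 4 + 1343.284ms (3)
4. 3134.328ms @ 7 + 447.761ms (1)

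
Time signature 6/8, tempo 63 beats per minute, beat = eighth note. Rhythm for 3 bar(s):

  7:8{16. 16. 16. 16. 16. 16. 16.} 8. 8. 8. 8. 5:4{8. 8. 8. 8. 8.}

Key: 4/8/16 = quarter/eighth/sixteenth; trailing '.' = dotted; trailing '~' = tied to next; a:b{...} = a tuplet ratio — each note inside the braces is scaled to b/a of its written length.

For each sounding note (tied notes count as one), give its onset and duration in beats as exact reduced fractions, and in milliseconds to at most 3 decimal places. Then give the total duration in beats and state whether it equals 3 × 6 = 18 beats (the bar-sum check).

1) 0.0ms=0b +816.327ms=6/7b
2) 816.327ms=6/7b +816.327ms=6/7b
3) 1632.653ms=12/7b +816.327ms=6/7b
4) 2448.98ms=18/7b +816.327ms=6/7b
5) 3265.306ms=24/7b +816.327ms=6/7b
6) 4081.633ms=30/7b +816.327ms=6/7b
7) 4897.959ms=36/7b +816.327ms=6/7b
8) 5714.286ms=6b +1428.571ms=3/2b
9) 7142.857ms=15/2b +1428.571ms=3/2b
10) 8571.429ms=9b +1428.571ms=3/2b
11) 10000.0ms=21/2b +1428.571ms=3/2b
12) 11428.571ms=12b +1142.857ms=6/5b
13) 12571.429ms=66/5b +1142.857ms=6/5b
14) 13714.286ms=72/5b +1142.857ms=6/5b
15) 14857.143ms=78/5b +1142.857ms=6/5b
16) 16000.0ms=84/5b +1142.857ms=6/5b
Σ=18b of 18 (63bpm 6/8) — PASS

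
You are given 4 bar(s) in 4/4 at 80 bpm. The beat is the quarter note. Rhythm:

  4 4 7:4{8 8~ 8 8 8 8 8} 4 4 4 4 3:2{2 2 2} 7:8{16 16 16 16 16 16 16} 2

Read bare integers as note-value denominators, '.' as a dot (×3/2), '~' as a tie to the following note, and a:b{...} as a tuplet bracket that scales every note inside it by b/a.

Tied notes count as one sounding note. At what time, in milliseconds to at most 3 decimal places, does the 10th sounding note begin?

note 10 onset = 5b = 3750.0ms

1. 0.0ms @ 0 + 750.0ms (1)
2. 750.0ms @ 1 + 750.0ms (1)
3. 1500.0ms @ 2 + 214.286ms (2/7)
4. 1714.286ms @ 16/7 + 428.571ms (4/7)
5. 2142.857ms @ 20/7 + 214.286ms (2/7)
6. 2357.143ms @ 22/7 + 214.286ms (2/7)
7. 2571.429ms @ 24/7 + 214.286ms (2/7)
8. 2785.714ms @ 26/7 + 214.286ms (2/7)
9. 3000.0ms @ 4 + 750.0ms (1)
10. 3750.0ms @ 5 + 750.0ms (1)
11. 4500.0ms @ 6 + 750.0ms (1)
12. 5250.0ms @ 7 + 750.0ms (1)
13. 6000.0ms @ 8 + 1000.0ms (4/3)
14. 7000.0ms @ 28/3 + 1000.0ms (4/3)
15. 8000.0ms @ 32/3 + 1000.0ms (4/3)
16. 9000.0ms @ 12 + 214.286ms (2/7)
17. 9214.286ms @ 86/7 + 214.286ms (2/7)
18. 9428.571ms @ 88/7 + 214.286ms (2/7)
19. 9642.857ms @ 90/7 + 214.286ms (2/7)
20. 9857.143ms @ 92/7 + 214.286ms (2/7)
21. 10071.429ms @ 94/7 + 214.286ms (2/7)
22. 10285.714ms @ 96/7 + 214.286ms (2/7)
23. 10500.0ms @ 14 + 1500.0ms (2)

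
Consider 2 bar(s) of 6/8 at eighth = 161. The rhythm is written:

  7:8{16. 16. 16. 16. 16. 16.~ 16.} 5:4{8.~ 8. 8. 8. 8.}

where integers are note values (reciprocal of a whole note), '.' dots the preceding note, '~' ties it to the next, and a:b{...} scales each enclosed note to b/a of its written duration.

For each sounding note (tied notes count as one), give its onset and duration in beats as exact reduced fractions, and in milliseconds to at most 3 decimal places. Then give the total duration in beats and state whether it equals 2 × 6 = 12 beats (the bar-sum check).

1) 0.0ms=0b +319.432ms=6/7b
2) 319.432ms=6/7b +319.432ms=6/7b
3) 638.864ms=12/7b +319.432ms=6/7b
4) 958.296ms=18/7b +319.432ms=6/7b
5) 1277.728ms=24/7b +319.432ms=6/7b
6) 1597.161ms=30/7b +638.864ms=12/7b
7) 2236.025ms=6b +894.41ms=12/5b
8) 3130.435ms=42/5b +447.205ms=6/5b
9) 3577.64ms=48/5b +447.205ms=6/5b
10) 4024.845ms=54/5b +447.205ms=6/5b
Σ=12b of 12 (161bpm 6/8) — PASS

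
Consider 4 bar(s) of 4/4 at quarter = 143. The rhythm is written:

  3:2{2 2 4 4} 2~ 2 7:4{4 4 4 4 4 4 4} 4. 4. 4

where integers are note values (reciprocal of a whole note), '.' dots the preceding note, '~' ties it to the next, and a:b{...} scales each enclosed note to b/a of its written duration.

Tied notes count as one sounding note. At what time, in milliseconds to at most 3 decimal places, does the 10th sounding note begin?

1. 0.0ms @ 0 + 559.441ms (4/3)
2. 559.441ms @ 4/3 + 559.441ms (4/3)
3. 1118.881ms @ 8/3 + 279.72ms (2/3)
4. 1398.601ms @ 10/3 + 279.72ms (2/3)
5. 1678.322ms @ 4 + 1678.322ms (4)
6. 3356.643ms @ 8 + 239.76ms (4/7)
7. 3596.404ms @ 60/7 + 239.76ms (4/7)
8. 3836.164ms @ 64/7 + 239.76ms (4/7)
9. 4075.924ms @ 68/7 + 239.76ms (4/7)
10. 4315.684ms @ 72/7 + 239.76ms (4/7)
11. 4555.445ms @ 76/7 + 239.76ms (4/7)
12. 4795.205ms @ 80/7 + 239.76ms (4/7)
13. 5034.965ms @ 12 + 629.371ms (3/2)
14. 5664.336ms @ 27/2 + 629.371ms (3/2)
15. 6293.706ms @ 15 + 419.58ms (1)

note 10 onset = 72/7b = 4315.684ms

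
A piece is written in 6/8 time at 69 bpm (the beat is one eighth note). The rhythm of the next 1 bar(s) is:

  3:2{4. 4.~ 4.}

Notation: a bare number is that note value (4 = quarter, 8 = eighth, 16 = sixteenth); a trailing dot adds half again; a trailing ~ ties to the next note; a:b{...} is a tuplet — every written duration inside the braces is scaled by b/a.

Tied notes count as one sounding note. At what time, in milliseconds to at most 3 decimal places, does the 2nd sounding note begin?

note 2 onset = 2b = 1739.13ms

1. 0.0ms @ 0 + 1739.13ms (2)
2. 1739.13ms @ 2 + 3478.261ms (4)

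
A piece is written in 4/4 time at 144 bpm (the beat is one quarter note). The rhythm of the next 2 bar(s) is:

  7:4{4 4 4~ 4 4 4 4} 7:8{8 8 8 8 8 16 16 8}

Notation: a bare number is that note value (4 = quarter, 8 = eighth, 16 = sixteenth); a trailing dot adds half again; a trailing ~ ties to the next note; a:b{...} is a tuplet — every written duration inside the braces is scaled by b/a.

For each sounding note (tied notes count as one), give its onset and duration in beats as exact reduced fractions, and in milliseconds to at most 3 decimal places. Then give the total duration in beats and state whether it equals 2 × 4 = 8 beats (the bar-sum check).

1) 0.0ms=0b +238.095ms=4/7b
2) 238.095ms=4/7b +238.095ms=4/7b
3) 476.19ms=8/7b +476.19ms=8/7b
4) 952.381ms=16/7b +238.095ms=4/7b
5) 1190.476ms=20/7b +238.095ms=4/7b
6) 1428.571ms=24/7b +238.095ms=4/7b
7) 1666.667ms=4b +238.095ms=4/7b
8) 1904.762ms=32/7b +238.095ms=4/7b
9) 2142.857ms=36/7b +238.095ms=4/7b
10) 2380.952ms=40/7b +238.095ms=4/7b
11) 2619.048ms=44/7b +238.095ms=4/7b
12) 2857.143ms=48/7b +119.048ms=2/7b
13) 2976.19ms=50/7b +119.048ms=2/7b
14) 3095.238ms=52/7b +238.095ms=4/7b
Σ=8b of 8 (144bpm 4/4) — PASS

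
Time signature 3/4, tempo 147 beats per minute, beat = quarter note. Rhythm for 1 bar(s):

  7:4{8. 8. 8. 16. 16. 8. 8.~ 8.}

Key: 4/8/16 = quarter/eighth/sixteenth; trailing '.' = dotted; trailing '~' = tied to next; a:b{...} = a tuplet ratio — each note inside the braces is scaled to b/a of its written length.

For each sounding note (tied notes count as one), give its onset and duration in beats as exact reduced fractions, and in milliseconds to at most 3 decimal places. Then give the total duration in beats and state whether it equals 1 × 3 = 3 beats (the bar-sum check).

1) 0.0ms=0b +174.927ms=3/7b
2) 174.927ms=3/7b +174.927ms=3/7b
3) 349.854ms=6/7b +174.927ms=3/7b
4) 524.781ms=9/7b +87.464ms=3/14b
5) 612.245ms=3/2b +87.464ms=3/14b
6) 699.708ms=12/7b +174.927ms=3/7b
7) 874.636ms=15/7b +349.854ms=6/7b
Σ=3b of 3 (147bpm 3/4) — PASS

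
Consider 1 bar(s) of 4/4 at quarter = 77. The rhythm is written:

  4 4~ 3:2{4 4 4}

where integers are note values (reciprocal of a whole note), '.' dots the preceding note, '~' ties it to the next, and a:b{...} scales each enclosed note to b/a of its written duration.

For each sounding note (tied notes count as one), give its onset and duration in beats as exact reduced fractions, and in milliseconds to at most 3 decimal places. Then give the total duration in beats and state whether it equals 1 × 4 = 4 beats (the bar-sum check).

1) 0.0ms=0b +779.221ms=1b
2) 779.221ms=1b +1298.701ms=5/3b
3) 2077.922ms=8/3b +519.481ms=2/3b
4) 2597.403ms=10/3b +519.481ms=2/3b
Σ=4b of 4 (77bpm 4/4) — PASS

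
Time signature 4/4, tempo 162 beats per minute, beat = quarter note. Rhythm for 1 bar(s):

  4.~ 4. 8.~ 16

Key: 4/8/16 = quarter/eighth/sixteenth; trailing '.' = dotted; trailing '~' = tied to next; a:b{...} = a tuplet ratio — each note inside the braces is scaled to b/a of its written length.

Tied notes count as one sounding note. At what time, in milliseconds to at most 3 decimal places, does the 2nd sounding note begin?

1. 0.0ms @ 0 + 1111.111ms (3)
2. 1111.111ms @ 3 + 370.37ms (1)

note 2 onset = 3b = 1111.111ms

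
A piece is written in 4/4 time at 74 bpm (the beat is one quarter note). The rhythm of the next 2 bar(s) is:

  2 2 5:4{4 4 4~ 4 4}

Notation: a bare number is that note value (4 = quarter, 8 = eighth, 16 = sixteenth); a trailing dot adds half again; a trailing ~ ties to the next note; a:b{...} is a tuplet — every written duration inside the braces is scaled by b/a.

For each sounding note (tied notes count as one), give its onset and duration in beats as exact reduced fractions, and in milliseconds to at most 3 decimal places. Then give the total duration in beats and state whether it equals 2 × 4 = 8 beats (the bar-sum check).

1) 0.0ms=0b +1621.622ms=2b
2) 1621.622ms=2b +1621.622ms=2b
3) 3243.243ms=4b +648.649ms=4/5b
4) 3891.892ms=24/5b +648.649ms=4/5b
5) 4540.541ms=28/5b +1297.297ms=8/5b
6) 5837.838ms=36/5b +648.649ms=4/5b
Σ=8b of 8 (74bpm 4/4) — PASS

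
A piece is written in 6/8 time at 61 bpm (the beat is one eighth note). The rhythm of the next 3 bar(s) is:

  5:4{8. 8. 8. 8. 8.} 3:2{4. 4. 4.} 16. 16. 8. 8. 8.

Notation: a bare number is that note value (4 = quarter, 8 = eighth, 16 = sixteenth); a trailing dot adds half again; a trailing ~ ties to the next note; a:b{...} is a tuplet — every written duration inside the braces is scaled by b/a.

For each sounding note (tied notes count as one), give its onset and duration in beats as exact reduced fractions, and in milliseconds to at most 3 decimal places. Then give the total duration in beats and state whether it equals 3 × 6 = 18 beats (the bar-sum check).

1) 0.0ms=0b +1180.328ms=6/5b
2) 1180.328ms=6/5b +1180.328ms=6/5b
3) 2360.656ms=12/5b +1180.328ms=6/5b
4) 3540.984ms=18/5b +1180.328ms=6/5b
5) 4721.311ms=24/5b +1180.328ms=6/5b
6) 5901.639ms=6b +1967.213ms=2b
7) 7868.852ms=8b +1967.213ms=2b
8) 9836.066ms=10b +1967.213ms=2b
9) 11803.279ms=12b +737.705ms=3/4b
10) 12540.984ms=51/4b +737.705ms=3/4b
11) 13278.689ms=27/2b +1475.41ms=3/2b
12) 14754.098ms=15b +1475.41ms=3/2b
13) 16229.508ms=33/2b +1475.41ms=3/2b
Σ=18b of 18 (61bpm 6/8) — PASS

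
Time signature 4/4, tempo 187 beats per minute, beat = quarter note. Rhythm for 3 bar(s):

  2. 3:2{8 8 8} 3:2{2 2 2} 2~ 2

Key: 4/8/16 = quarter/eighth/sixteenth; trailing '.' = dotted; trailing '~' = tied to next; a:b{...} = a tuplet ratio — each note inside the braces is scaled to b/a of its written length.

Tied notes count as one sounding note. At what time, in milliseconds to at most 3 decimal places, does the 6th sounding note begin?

1. 0.0ms @ 0 + 962.567ms (3)
2. 962.567ms @ 3 + 106.952ms (1/3)
3. 1069.519ms @ 10/3 + 106.952ms (1/3)
4. 1176.471ms @ 11/3 + 106.952ms (1/3)
5. 1283.422ms @ 4 + 427.807ms (4/3)
6. 1711.23ms @ 16/3 + 427.807ms (4/3)
7. 2139.037ms @ 20/3 + 427.807ms (4/3)
8. 2566.845ms @ 8 + 1283.422ms (4)

note 6 onset = 16/3b = 1711.23ms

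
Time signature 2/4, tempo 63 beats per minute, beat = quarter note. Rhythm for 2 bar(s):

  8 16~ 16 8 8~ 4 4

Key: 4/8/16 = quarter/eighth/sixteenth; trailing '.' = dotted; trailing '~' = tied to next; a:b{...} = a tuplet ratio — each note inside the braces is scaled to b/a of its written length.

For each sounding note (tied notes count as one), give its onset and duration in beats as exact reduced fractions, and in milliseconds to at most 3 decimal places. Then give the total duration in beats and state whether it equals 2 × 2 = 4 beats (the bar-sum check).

1) 0.0ms=0b +476.19ms=1/2b
2) 476.19ms=1/2b +476.19ms=1/2b
3) 952.381ms=1b +476.19ms=1/2b
4) 1428.571ms=3/2b +1428.571ms=3/2b
5) 2857.143ms=3b +952.381ms=1b
Σ=4b of 4 (63bpm 2/4) — PASS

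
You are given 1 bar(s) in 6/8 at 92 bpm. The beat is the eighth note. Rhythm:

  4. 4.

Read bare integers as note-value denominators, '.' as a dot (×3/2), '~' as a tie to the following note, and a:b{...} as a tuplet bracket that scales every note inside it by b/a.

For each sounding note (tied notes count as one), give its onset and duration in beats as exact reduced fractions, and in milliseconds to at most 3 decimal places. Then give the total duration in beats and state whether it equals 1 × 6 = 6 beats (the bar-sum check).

1) 0.0ms=0b +1956.522ms=3b
2) 1956.522ms=3b +1956.522ms=3b
Σ=6b of 6 (92bpm 6/8) — PASS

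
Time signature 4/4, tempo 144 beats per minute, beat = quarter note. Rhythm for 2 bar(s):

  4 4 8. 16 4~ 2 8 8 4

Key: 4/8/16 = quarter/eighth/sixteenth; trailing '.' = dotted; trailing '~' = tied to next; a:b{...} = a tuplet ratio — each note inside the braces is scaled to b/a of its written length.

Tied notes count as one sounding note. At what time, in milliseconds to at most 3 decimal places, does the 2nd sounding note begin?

1. 0.0ms @ 0 + 416.667ms (1)
2. 416.667ms @ 1 + 416.667ms (1)
3. 833.333ms @ 2 + 312.5ms (3/4)
4. 1145.833ms @ 11/4 + 104.167ms (1/4)
5. 1250.0ms @ 3 + 1250.0ms (3)
6. 2500.0ms @ 6 + 208.333ms (1/2)
7. 2708.333ms @ 13/2 + 208.333ms (1/2)
8. 2916.667ms @ 7 + 416.667ms (1)

note 2 onset = 1b = 416.667ms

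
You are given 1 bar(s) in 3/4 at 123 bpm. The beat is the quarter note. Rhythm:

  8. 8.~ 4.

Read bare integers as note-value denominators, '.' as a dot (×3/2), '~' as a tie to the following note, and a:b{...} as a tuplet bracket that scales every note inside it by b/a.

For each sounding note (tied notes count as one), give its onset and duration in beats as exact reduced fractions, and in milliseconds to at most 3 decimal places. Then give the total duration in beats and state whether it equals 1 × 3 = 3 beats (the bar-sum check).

1) 0.0ms=0b +365.854ms=3/4b
2) 365.854ms=3/4b +1097.561ms=9/4b
Σ=3b of 3 (123bpm 3/4) — PASS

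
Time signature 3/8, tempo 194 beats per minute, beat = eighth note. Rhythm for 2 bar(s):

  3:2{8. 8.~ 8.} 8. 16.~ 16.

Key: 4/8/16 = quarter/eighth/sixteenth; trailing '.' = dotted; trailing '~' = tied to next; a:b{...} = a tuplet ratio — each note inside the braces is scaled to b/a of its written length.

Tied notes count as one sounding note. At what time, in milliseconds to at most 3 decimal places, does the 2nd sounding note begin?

1. 0.0ms @ 0 + 309.278ms (1)
2. 309.278ms @ 1 + 618.557ms (2)
3. 927.835ms @ 3 + 463.918ms (3/2)
4. 1391.753ms @ 9/2 + 463.918ms (3/2)

note 2 onset = 1b = 309.278ms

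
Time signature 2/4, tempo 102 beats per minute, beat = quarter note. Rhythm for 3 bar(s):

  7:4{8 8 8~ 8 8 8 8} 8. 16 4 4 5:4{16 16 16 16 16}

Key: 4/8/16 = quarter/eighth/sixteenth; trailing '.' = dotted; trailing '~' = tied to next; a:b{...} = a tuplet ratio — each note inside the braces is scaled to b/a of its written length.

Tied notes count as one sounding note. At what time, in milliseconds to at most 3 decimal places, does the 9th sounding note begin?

1. 0.0ms @ 0 + 168.067ms (2/7)
2. 168.067ms @ 2/7 + 168.067ms (2/7)
3. 336.134ms @ 4/7 + 336.134ms (4/7)
4. 672.269ms @ 8/7 + 168.067ms (2/7)
5. 840.336ms @ 10/7 + 168.067ms (2/7)
6. 1008.403ms @ 12/7 + 168.067ms (2/7)
7. 1176.471ms @ 2 + 441.176ms (3/4)
8. 1617.647ms @ 11/4 + 147.059ms (1/4)
9. 1764.706ms @ 3 + 588.235ms (1)
10. 2352.941ms @ 4 + 588.235ms (1)
11. 2941.176ms @ 5 + 117.647ms (1/5)
12. 3058.824ms @ 26/5 + 117.647ms (1/5)
13. 3176.471ms @ 27/5 + 117.647ms (1/5)
14. 3294.118ms @ 28/5 + 117.647ms (1/5)
15. 3411.765ms @ 29/5 + 117.647ms (1/5)

note 9 onset = 3b = 1764.706ms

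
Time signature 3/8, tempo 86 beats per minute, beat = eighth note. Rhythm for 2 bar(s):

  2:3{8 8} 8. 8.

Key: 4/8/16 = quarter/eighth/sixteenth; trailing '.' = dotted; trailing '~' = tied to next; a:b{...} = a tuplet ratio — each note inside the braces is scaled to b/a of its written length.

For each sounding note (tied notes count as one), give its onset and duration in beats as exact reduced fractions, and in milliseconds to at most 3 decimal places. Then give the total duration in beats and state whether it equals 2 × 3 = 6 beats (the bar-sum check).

1) 0.0ms=0b +1046.512ms=3/2b
2) 1046.512ms=3/2b +1046.512ms=3/2b
3) 2093.023ms=3b +1046.512ms=3/2b
4) 3139.535ms=9/2b +1046.512ms=3/2b
Σ=6b of 6 (86bpm 3/8) — PASS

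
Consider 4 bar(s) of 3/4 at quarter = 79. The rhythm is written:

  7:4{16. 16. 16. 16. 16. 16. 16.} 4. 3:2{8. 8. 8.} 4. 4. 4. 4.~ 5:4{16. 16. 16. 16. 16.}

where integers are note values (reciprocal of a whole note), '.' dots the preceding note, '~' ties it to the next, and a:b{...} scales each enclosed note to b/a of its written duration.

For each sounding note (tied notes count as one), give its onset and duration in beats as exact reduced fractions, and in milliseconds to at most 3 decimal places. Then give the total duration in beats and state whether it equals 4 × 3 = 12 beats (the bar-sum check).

1) 0.0ms=0b +162.749ms=3/14b
2) 162.749ms=3/14b +162.749ms=3/14b
3) 325.497ms=3/7b +162.749ms=3/14b
4) 488.246ms=9/14b +162.749ms=3/14b
5) 650.995ms=6/7b +162.749ms=3/14b
6) 813.743ms=15/14b +162.749ms=3/14b
7) 976.492ms=9/7b +162.749ms=3/14b
8) 1139.241ms=3/2b +1139.241ms=3/2b
9) 2278.481ms=3b +379.747ms=1/2b
10) 2658.228ms=7/2b +379.747ms=1/2b
11) 3037.975ms=4b +379.747ms=1/2b
12) 3417.722ms=9/2b +1139.241ms=3/2b
13) 4556.962ms=6b +1139.241ms=3/2b
14) 5696.203ms=15/2b +1139.241ms=3/2b
15) 6835.443ms=9b +1367.089ms=9/5b
16) 8202.532ms=54/5b +227.848ms=3/10b
17) 8430.38ms=111/10b +227.848ms=3/10b
18) 8658.228ms=57/5b +227.848ms=3/10b
19) 8886.076ms=117/10b +227.848ms=3/10b
Σ=12b of 12 (79bpm 3/4) — PASS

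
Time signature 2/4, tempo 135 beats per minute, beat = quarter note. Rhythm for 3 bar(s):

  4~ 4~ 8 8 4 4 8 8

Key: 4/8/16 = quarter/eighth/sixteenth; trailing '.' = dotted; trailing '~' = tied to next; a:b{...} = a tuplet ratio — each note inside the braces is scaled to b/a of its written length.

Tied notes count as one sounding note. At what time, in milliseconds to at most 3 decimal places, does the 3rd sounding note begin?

1. 0.0ms @ 0 + 1111.111ms (5/2)
2. 1111.111ms @ 5/2 + 222.222ms (1/2)
3. 1333.333ms @ 3 + 444.444ms (1)
4. 1777.778ms @ 4 + 444.444ms (1)
5. 2222.222ms @ 5 + 222.222ms (1/2)
6. 2444.444ms @ 11/2 + 222.222ms (1/2)

note 3 onset = 3b = 1333.333ms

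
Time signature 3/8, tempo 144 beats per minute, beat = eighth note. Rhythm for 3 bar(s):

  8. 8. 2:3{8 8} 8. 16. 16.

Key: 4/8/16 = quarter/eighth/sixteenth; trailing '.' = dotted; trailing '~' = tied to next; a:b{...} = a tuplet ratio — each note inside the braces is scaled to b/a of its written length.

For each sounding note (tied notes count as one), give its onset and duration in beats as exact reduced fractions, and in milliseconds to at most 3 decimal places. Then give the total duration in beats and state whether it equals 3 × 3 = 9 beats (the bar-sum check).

1) 0.0ms=0b +625.0ms=3/2b
2) 625.0ms=3/2b +625.0ms=3/2b
3) 1250.0ms=3b +625.0ms=3/2b
4) 1875.0ms=9/2b +625.0ms=3/2b
5) 2500.0ms=6b +625.0ms=3/2b
6) 3125.0ms=15/2b +312.5ms=3/4b
7) 3437.5ms=33/4b +312.5ms=3/4b
Σ=9b of 9 (144bpm 3/8) — PASS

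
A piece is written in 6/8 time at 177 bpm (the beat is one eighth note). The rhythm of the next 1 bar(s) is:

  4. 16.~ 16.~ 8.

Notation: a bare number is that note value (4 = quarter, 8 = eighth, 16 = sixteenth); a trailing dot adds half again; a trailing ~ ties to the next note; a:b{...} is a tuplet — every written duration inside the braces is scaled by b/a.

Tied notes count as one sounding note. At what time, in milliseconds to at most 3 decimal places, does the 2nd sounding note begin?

1. 0.0ms @ 0 + 1016.949ms (3)
2. 1016.949ms @ 3 + 1016.949ms (3)

note 2 onset = 3b = 1016.949ms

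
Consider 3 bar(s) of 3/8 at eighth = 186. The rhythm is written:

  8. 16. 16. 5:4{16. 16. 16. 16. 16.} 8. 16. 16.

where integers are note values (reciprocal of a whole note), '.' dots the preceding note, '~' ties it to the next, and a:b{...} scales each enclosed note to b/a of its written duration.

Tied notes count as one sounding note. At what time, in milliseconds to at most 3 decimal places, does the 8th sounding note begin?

1. 0.0ms @ 0 + 483.871ms (3/2)
2. 483.871ms @ 3/2 + 241.935ms (3/4)
3. 725.806ms @ 9/4 + 241.935ms (3/4)
4. 967.742ms @ 3 + 193.548ms (3/5)
5. 1161.29ms @ 18/5 + 193.548ms (3/5)
6. 1354.839ms @ 21/5 + 193.548ms (3/5)
7. 1548.387ms @ 24/5 + 193.548ms (3/5)
8. 1741.935ms @ 27/5 + 193.548ms (3/5)
9. 1935.484ms @ 6 + 483.871ms (3/2)
10. 2419.355ms @ 15/2 + 241.935ms (3/4)
11. 2661.29ms @ 33/4 + 241.935ms (3/4)

note 8 onset = 27/5b = 1741.935ms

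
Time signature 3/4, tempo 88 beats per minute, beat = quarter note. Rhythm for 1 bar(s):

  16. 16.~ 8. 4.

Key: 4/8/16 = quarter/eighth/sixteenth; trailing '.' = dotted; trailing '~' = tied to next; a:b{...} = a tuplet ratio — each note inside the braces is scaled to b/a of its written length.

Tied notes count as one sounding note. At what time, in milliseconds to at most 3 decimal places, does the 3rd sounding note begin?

1. 0.0ms @ 0 + 255.682ms (3/8)
2. 255.682ms @ 3/8 + 767.045ms (9/8)
3. 1022.727ms @ 3/2 + 1022.727ms (3/2)

note 3 onset = 3/2b = 1022.727ms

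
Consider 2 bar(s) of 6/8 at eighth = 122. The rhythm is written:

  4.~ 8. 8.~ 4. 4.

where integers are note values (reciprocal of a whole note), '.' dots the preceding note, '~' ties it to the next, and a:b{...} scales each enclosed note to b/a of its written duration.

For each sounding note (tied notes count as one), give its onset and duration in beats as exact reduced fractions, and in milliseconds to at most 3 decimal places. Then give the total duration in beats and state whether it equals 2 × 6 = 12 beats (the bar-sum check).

1) 0.0ms=0b +2213.115ms=9/2b
2) 2213.115ms=9/2b +2213.115ms=9/2b
3) 4426.23ms=9b +1475.41ms=3b
Σ=12b of 12 (122bpm 6/8) — PASS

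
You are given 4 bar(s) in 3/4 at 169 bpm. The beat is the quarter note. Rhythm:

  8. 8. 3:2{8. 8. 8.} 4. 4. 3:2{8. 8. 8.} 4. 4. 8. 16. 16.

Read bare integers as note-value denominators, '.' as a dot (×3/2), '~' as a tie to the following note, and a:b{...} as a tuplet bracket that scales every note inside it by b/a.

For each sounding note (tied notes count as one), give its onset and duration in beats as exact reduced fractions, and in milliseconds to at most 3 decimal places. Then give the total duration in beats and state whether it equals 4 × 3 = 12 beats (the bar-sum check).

1) 0.0ms=0b +266.272ms=3/4b
2) 266.272ms=3/4b +266.272ms=3/4b
3) 532.544ms=3/2b +177.515ms=1/2b
4) 710.059ms=2b +177.515ms=1/2b
5) 887.574ms=5/2b +177.515ms=1/2b
6) 1065.089ms=3b +532.544ms=3/2b
7) 1597.633ms=9/2b +532.544ms=3/2b
8) 2130.178ms=6b +177.515ms=1/2b
9) 2307.692ms=13/2b +177.515ms=1/2b
10) 2485.207ms=7b +177.515ms=1/2b
11) 2662.722ms=15/2b +532.544ms=3/2b
12) 3195.266ms=9b +532.544ms=3/2b
13) 3727.811ms=21/2b +266.272ms=3/4b
14) 3994.083ms=45/4b +133.136ms=3/8b
15) 4127.219ms=93/8b +133.136ms=3/8b
Σ=12b of 12 (169bpm 3/4) — PASS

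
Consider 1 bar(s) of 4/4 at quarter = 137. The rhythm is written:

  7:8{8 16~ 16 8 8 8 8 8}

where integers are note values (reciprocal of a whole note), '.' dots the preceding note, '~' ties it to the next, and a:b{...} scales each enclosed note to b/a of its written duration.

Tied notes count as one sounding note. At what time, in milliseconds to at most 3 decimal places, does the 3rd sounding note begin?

1. 0.0ms @ 0 + 250.261ms (4/7)
2. 250.261ms @ 4/7 + 250.261ms (4/7)
3. 500.521ms @ 8/7 + 250.261ms (4/7)
4. 750.782ms @ 12/7 + 250.261ms (4/7)
5. 1001.043ms @ 16/7 + 250.261ms (4/7)
6. 1251.303ms @ 20/7 + 250.261ms (4/7)
7. 1501.564ms @ 24/7 + 250.261ms (4/7)

note 3 onset = 8/7b = 500.521ms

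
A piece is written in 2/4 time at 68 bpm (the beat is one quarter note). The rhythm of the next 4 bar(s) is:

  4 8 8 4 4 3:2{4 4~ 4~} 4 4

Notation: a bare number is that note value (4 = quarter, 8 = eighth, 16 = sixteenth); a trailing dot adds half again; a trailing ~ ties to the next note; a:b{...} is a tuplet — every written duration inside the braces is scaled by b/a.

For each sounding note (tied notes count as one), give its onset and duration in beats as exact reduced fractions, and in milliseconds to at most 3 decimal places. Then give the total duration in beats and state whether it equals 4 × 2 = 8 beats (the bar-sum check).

1) 0.0ms=0b +882.353ms=1b
2) 882.353ms=1b +441.176ms=1/2b
3) 1323.529ms=3/2b +441.176ms=1/2b
4) 1764.706ms=2b +882.353ms=1b
5) 2647.059ms=3b +882.353ms=1b
6) 3529.412ms=4b +588.235ms=2/3b
7) 4117.647ms=14/3b +2058.824ms=7/3b
8) 6176.471ms=7b +882.353ms=1b
Σ=8b of 8 (68bpm 2/4) — PASS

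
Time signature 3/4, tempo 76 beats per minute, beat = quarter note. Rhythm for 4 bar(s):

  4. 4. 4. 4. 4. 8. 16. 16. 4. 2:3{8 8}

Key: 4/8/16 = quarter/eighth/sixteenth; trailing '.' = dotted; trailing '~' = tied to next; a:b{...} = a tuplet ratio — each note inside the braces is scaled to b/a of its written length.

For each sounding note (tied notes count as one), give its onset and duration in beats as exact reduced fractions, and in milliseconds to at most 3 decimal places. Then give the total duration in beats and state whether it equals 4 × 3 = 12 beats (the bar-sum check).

1) 0.0ms=0b +1184.211ms=3/2b
2) 1184.211ms=3/2b +1184.211ms=3/2b
3) 2368.421ms=3b +1184.211ms=3/2b
4) 3552.632ms=9/2b +1184.211ms=3/2b
5) 4736.842ms=6b +1184.211ms=3/2b
6) 5921.053ms=15/2b +592.105ms=3/4b
7) 6513.158ms=33/4b +296.053ms=3/8b
8) 6809.211ms=69/8b +296.053ms=3/8b
9) 7105.263ms=9b +1184.211ms=3/2b
10) 8289.474ms=21/2b +592.105ms=3/4b
11) 8881.579ms=45/4b +592.105ms=3/4b
Σ=12b of 12 (76bpm 3/4) — PASS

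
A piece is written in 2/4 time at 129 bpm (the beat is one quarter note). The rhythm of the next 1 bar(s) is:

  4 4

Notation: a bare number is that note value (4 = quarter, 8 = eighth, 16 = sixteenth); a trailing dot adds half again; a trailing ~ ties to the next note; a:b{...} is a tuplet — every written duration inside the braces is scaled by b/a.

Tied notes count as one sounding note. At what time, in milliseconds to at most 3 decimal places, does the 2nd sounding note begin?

note 2 onset = 1b = 465.116ms

1. 0.0ms @ 0 + 465.116ms (1)
2. 465.116ms @ 1 + 465.116ms (1)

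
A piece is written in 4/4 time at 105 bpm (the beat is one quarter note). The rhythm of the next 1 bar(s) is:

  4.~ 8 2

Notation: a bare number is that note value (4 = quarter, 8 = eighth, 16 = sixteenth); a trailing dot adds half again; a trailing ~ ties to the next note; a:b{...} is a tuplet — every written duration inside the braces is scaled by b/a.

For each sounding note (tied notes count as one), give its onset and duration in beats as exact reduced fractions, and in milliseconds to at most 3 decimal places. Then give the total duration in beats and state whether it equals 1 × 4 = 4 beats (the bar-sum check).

1) 0.0ms=0b +1142.857ms=2b
2) 1142.857ms=2b +1142.857ms=2b
Σ=4b of 4 (105bpm 4/4) — PASS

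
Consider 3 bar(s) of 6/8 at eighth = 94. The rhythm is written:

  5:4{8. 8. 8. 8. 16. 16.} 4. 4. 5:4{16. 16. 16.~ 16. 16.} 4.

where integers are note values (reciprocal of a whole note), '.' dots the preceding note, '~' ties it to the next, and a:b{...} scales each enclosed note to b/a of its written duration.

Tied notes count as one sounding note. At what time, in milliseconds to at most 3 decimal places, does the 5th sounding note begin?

note 5 onset = 24/5b = 3063.83ms

1. 0.0ms @ 0 + 765.957ms (6/5)
2. 765.957ms @ 6/5 + 765.957ms (6/5)
3. 1531.915ms @ 12/5 + 765.957ms (6/5)
4. 2297.872ms @ 18/5 + 765.957ms (6/5)
5. 3063.83ms @ 24/5 + 382.979ms (3/5)
6. 3446.809ms @ 27/5 + 382.979ms (3/5)
7. 3829.787ms @ 6 + 1914.894ms (3)
8. 5744.681ms @ 9 + 1914.894ms (3)
9. 7659.574ms @ 12 + 382.979ms (3/5)
10. 8042.553ms @ 63/5 + 382.979ms (3/5)
11. 8425.532ms @ 66/5 + 765.957ms (6/5)
12. 9191.489ms @ 72/5 + 382.979ms (3/5)
13. 9574.468ms @ 15 + 1914.894ms (3)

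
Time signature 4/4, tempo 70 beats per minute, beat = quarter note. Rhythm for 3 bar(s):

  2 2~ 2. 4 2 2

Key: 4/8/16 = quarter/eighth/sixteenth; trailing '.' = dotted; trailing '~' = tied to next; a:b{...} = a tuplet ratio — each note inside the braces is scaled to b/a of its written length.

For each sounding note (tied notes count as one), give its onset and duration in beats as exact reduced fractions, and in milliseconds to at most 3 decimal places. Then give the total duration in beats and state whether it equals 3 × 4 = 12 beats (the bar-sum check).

1) 0.0ms=0b +1714.286ms=2b
2) 1714.286ms=2b +4285.714ms=5b
3) 6000.0ms=7b +857.143ms=1b
4) 6857.143ms=8b +1714.286ms=2b
5) 8571.429ms=10b +1714.286ms=2b
Σ=12b of 12 (70bpm 4/4) — PASS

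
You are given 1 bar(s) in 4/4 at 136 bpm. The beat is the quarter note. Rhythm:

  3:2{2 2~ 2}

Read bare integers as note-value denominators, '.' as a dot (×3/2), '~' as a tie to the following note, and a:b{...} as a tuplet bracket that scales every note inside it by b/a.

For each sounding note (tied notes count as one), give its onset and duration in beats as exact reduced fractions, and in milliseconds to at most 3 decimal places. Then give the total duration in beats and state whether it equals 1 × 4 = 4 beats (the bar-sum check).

1) 0.0ms=0b +588.235ms=4/3b
2) 588.235ms=4/3b +1176.471ms=8/3b
Σ=4b of 4 (136bpm 4/4) — PASS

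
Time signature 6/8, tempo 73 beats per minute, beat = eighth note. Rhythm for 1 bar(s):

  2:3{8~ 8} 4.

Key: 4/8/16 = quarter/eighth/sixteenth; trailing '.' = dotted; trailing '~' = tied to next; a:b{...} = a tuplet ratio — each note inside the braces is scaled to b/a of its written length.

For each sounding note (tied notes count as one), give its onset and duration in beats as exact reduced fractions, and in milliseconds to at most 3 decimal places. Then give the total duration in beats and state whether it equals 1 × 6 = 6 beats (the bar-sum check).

1) 0.0ms=0b +2465.753ms=3b
2) 2465.753ms=3b +2465.753ms=3b
Σ=6b of 6 (73bpm 6/8) — PASS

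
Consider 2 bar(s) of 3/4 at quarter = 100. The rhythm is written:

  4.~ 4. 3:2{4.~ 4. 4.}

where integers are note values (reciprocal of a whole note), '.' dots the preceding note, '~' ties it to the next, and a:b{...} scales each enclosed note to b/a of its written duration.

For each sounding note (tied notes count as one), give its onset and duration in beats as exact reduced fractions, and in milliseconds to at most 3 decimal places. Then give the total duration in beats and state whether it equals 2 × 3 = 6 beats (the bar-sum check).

1) 0.0ms=0b +1800.0ms=3b
2) 1800.0ms=3b +1200.0ms=2b
3) 3000.0ms=5b +600.0ms=1b
Σ=6b of 6 (100bpm 3/4) — PASS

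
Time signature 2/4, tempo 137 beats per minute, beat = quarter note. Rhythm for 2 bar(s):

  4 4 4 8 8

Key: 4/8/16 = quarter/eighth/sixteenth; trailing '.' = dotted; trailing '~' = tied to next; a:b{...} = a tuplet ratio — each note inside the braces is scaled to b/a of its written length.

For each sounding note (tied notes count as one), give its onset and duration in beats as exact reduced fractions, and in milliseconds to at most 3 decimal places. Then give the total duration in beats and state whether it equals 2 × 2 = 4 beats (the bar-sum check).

1) 0.0ms=0b +437.956ms=1b
2) 437.956ms=1b +437.956ms=1b
3) 875.912ms=2b +437.956ms=1b
4) 1313.869ms=3b +218.978ms=1/2b
5) 1532.847ms=7/2b +218.978ms=1/2b
Σ=4b of 4 (137bpm 2/4) — PASS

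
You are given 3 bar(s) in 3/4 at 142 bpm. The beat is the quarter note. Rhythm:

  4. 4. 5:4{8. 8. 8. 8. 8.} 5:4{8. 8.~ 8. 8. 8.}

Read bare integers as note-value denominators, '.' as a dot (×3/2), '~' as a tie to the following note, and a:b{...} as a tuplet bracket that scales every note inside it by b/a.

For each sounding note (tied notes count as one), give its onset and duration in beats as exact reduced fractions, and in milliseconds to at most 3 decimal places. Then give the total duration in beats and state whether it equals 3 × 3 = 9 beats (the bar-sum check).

1) 0.0ms=0b +633.803ms=3/2b
2) 633.803ms=3/2b +633.803ms=3/2b
3) 1267.606ms=3b +253.521ms=3/5b
4) 1521.127ms=18/5b +253.521ms=3/5b
5) 1774.648ms=21/5b +253.521ms=3/5b
6) 2028.169ms=24/5b +253.521ms=3/5b
7) 2281.69ms=27/5b +253.521ms=3/5b
8) 2535.211ms=6b +253.521ms=3/5b
9) 2788.732ms=33/5b +507.042ms=6/5b
10) 3295.775ms=39/5b +253.521ms=3/5b
11) 3549.296ms=42/5b +253.521ms=3/5b
Σ=9b of 9 (142bpm 3/4) — PASS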